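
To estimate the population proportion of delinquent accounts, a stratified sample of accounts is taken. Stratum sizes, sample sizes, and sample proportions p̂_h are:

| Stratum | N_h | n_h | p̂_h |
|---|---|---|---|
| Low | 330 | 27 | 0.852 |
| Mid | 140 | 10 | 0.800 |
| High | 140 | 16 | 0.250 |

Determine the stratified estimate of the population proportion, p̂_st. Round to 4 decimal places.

p̂_st ≈ 0.7019

N = 610; stratum weights W_h = N_h/N.
p̂_st = Σ W_h p̂_h = (330·0.852 + 140·0.800 + 140·0.250)/610 = 0.70190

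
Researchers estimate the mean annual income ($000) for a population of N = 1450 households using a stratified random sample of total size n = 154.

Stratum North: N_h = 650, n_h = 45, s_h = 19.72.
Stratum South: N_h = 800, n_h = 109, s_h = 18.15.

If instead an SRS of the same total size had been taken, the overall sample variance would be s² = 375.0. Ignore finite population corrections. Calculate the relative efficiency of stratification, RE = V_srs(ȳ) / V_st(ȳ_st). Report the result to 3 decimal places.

V̂(ȳ_st) = Σ W_h² s_h²/n_h, with W_h = N_h/N and N = 1450:
  stratum North: (650/1450)²·19.72²/45 = 1.73657
  stratum South: (800/1450)²·18.15²/109 = 0.919964
V_st = 2.65653
V_srs = s²/n = 375.0/154 = 2.43506
Relative efficiency = V_srs / V_st = 2.43506/2.65653 = 0.9166

RE ≈ 0.917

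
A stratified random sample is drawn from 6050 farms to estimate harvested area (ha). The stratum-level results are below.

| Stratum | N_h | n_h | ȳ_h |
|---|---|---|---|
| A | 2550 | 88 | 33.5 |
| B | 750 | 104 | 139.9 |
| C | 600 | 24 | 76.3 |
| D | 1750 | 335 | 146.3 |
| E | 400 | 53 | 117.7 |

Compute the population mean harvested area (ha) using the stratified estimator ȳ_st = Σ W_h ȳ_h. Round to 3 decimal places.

N = Σ N_h = 6050. Stratum weights W_h = N_h/N.
ȳ_st = (2550·33.5 + 750·139.9 + 600·76.3 + 1750·146.3 + 400·117.7) / 6050 = 89.12975

ȳ_st ≈ 89.130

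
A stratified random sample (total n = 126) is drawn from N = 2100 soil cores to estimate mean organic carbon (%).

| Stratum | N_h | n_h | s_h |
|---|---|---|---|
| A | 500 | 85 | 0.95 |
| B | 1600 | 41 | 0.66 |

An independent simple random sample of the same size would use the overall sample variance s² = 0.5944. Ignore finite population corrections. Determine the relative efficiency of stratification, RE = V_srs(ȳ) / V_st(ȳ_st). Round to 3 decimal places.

RE ≈ 0.697

V̂(ȳ_st) = Σ W_h² s_h²/n_h, with W_h = N_h/N and N = 2100:
  stratum A: (500/2100)²·0.95²/85 = 0.000601907
  stratum B: (1600/2100)²·0.66²/41 = 0.00616745
V_st = 0.00676935
V_srs = s²/n = 0.5944/126 = 0.00471746
Relative efficiency = V_srs / V_st = 0.00471746/0.00676935 = 0.6969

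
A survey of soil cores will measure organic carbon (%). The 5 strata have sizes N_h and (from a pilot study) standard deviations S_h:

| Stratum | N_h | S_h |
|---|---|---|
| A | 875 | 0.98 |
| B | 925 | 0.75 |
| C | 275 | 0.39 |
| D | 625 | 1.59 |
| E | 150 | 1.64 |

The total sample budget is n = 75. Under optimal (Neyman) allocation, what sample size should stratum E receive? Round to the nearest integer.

Neyman allocation: n_h = n · N_h S_h / Σ N_i S_i, with n = 75.
  stratum A: N_h·S_h = 875·0.98 = 857.50
  stratum B: N_h·S_h = 925·0.75 = 693.75
  stratum C: N_h·S_h = 275·0.39 = 107.25
  stratum D: N_h·S_h = 625·1.59 = 993.75
  stratum E: N_h·S_h = 150·1.64 = 246.00
Σ N_h S_h = 2898.25
n for stratum E = 75·246.00/2898.25 = 6.366 → 6

6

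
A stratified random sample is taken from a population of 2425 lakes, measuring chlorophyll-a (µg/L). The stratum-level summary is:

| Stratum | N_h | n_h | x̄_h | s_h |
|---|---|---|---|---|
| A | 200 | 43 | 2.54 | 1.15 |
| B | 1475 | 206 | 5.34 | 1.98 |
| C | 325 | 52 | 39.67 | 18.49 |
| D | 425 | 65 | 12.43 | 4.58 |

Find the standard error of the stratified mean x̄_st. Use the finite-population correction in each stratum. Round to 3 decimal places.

SE(x̄_st) ≈ 0.337

V̂(x̄_st) = Σ W_h² (1 − n_h/N_h) s_h²/n_h, with W_h = N_h/N and N = 2425:
  stratum A: (200/2425)²·(1 − 43/200)·1.15²/43 = 0.000164223
  stratum B: (1475/2425)²·(1 − 206/1475)·1.98²/206 = 0.0060575
  stratum C: (325/2425)²·(1 − 52/325)·18.49²/52 = 0.0991957
  stratum D: (425/2425)²·(1 − 65/425)·4.58²/65 = 0.00839625
V̂(x̄_st) = 0.113814
SE(x̄_st) = √0.113814 = 0.337363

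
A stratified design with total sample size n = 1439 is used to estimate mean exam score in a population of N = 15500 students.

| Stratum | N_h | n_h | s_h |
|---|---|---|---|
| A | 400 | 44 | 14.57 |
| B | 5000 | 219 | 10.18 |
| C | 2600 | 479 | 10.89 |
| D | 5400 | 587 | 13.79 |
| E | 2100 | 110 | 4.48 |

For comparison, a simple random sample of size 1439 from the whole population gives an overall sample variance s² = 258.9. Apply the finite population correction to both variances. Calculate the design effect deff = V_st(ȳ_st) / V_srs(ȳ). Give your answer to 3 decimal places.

deff ≈ 0.575

V̂(ȳ_st) = Σ W_h² (1 − n_h/N_h) s_h²/n_h, with W_h = N_h/N and N = 15500:
  stratum A: (400/15500)²·(1 − 44/400)·14.57²/44 = 0.00285965
  stratum B: (5000/15500)²·(1 − 219/5000)·10.18²/219 = 0.0470844
  stratum C: (2600/15500)²·(1 − 479/2600)·10.89²/479 = 0.00568291
  stratum D: (5400/15500)²·(1 − 587/5400)·13.79²/587 = 0.0350459
  stratum E: (2100/15500)²·(1 − 110/2100)·4.48²/110 = 0.00317375
V_st = 0.0938465
V_srs = (1 − 1439/15500)·258.9/1439 = 0.163213
deff = V_st / V_srs = 0.0938465/0.163213 = 0.5750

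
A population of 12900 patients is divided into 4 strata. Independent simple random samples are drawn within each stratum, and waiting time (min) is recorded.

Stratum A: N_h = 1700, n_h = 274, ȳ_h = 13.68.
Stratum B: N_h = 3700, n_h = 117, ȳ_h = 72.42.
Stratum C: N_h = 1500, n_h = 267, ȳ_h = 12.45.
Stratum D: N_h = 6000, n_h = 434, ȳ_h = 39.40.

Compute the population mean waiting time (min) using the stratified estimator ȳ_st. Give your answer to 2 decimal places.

N = Σ N_h = 12900. Stratum weights W_h = N_h/N.
ȳ_st = (1700·13.68 + 3700·72.42 + 1500·12.45 + 6000·39.40) / 12900 = 42.3477

ȳ_st ≈ 42.35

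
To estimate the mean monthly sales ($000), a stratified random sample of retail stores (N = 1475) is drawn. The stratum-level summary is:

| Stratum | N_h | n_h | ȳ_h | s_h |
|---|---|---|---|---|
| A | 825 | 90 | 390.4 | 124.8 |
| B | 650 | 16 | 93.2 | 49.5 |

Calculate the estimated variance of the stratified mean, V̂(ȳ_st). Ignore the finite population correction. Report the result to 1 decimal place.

V̂(ȳ_st) = Σ W_h² s_h²/n_h, with W_h = N_h/N and N = 1475:
  stratum A: (825/1475)²·124.8²/90 = 54.139
  stratum B: (650/1475)²·49.5²/16 = 29.7395
V̂(ȳ_st) = 83.8785

V̂(ȳ_st) ≈ 83.9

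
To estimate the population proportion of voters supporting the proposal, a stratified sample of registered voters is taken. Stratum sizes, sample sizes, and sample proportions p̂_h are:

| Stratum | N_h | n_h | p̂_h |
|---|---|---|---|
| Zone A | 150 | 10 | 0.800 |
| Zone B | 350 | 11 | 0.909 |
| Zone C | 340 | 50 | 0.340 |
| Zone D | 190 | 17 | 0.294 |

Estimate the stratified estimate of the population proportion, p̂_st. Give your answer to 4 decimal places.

p̂_st ≈ 0.5919

N = 1030; stratum weights W_h = N_h/N.
p̂_st = Σ W_h p̂_h = (150·0.800 + 350·0.909 + 340·0.340 + 190·0.294)/1030 = 0.59185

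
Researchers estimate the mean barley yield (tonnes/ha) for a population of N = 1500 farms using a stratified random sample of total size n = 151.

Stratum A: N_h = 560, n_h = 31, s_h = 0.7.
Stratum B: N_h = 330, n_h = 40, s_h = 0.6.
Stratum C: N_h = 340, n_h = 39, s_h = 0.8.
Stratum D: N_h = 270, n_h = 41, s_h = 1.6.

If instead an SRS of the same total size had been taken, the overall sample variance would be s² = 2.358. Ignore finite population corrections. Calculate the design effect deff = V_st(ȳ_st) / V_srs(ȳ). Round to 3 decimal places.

V̂(ȳ_st) = Σ W_h² s_h²/n_h, with W_h = N_h/N and N = 1500:
  stratum A: (560/1500)²·0.7²/31 = 0.00220307
  stratum B: (330/1500)²·0.6²/40 = 0.0004356
  stratum C: (340/1500)²·0.8²/39 = 0.000843123
  stratum D: (270/1500)²·1.6²/41 = 0.00202302
V_st = 0.00550481
V_srs = s²/n = 2.358/151 = 0.0156159
deff = V_st / V_srs = 0.00550481/0.0156159 = 0.3525

deff ≈ 0.353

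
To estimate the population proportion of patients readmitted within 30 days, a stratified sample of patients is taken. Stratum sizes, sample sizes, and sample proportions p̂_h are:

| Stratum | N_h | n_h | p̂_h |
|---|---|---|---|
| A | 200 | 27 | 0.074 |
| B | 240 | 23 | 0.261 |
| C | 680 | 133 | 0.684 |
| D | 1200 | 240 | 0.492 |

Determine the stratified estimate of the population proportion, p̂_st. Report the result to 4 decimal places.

N = 2320; stratum weights W_h = N_h/N.
p̂_st = Σ W_h p̂_h = (200·0.074 + 240·0.261 + 680·0.684 + 1200·0.492)/2320 = 0.48834

p̂_st ≈ 0.4883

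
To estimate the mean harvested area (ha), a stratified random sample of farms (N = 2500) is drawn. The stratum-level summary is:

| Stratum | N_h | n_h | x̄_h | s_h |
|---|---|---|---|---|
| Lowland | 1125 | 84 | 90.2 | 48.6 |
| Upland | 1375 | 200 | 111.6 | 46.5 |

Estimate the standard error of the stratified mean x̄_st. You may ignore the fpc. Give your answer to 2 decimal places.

V̂(x̄_st) = Σ W_h² s_h²/n_h, with W_h = N_h/N and N = 2500:
  stratum Lowland: (1125/2500)²·48.6²/84 = 5.69401
  stratum Upland: (1375/2500)²·46.5²/200 = 3.2704
V̂(x̄_st) = 8.96441
SE(x̄_st) = √8.96441 = 2.99406

SE(x̄_st) ≈ 2.99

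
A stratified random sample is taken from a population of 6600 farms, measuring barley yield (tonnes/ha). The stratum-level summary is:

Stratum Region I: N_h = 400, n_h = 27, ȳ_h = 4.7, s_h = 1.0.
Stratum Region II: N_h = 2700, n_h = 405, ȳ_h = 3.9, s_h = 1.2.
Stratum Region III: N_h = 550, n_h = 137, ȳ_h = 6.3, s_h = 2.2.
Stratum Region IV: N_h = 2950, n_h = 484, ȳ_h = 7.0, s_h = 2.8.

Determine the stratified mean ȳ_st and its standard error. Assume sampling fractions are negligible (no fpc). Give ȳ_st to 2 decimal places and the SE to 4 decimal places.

ȳ_st = Σ W_h ȳ_h = (400·4.7 + 2700·3.9 + 550·6.3 + 2950·7.0)/6600 = 5.53409
V̂(ȳ_st) = Σ W_h² s_h²/n_h, with W_h = N_h/N and N = 6600:
  stratum Region I: (400/6600)²·1.0²/27 = 0.000136041
  stratum Region II: (2700/6600)²·1.2²/405 = 0.000595041
  stratum Region III: (550/6600)²·2.2²/137 = 0.000245337
  stratum Region IV: (2950/6600)²·2.8²/484 = 0.00323614
V̂(ȳ_st) = 0.00421256
SE(ȳ_st) = √0.00421256 = 0.0649042

ȳ_st ≈ 5.53, SE ≈ 0.0649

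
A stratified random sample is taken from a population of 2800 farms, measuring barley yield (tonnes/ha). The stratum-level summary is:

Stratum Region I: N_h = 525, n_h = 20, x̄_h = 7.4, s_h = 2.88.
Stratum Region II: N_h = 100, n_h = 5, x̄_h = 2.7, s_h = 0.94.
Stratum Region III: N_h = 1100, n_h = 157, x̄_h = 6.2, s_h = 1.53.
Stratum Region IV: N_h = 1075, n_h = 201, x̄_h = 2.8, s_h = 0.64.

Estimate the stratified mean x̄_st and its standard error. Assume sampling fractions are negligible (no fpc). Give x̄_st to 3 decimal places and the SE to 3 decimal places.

x̄_st ≈ 4.995, SE ≈ 0.132

x̄_st = Σ W_h x̄_h = (525·7.4 + 100·2.7 + 1100·6.2 + 1075·2.8)/2800 = 4.99464
V̂(x̄_st) = Σ W_h² s_h²/n_h, with W_h = N_h/N and N = 2800:
  stratum Region I: (525/2800)²·2.88²/20 = 0.01458
  stratum Region II: (100/2800)²·0.94²/5 = 0.000225408
  stratum Region III: (1100/2800)²·1.53²/157 = 0.00230119
  stratum Region IV: (1075/2800)²·0.64²/201 = 0.000300376
V̂(x̄_st) = 0.017407
SE(x̄_st) = √0.017407 = 0.131935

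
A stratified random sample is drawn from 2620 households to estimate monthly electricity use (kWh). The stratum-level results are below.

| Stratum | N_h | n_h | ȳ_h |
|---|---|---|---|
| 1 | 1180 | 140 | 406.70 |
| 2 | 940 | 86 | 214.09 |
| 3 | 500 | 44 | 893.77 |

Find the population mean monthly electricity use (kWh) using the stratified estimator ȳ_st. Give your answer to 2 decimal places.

N = Σ N_h = 2620. Stratum weights W_h = N_h/N.
ȳ_st = (1180·406.70 + 940·214.09 + 500·893.77) / 2620 = 430.5479

ȳ_st ≈ 430.55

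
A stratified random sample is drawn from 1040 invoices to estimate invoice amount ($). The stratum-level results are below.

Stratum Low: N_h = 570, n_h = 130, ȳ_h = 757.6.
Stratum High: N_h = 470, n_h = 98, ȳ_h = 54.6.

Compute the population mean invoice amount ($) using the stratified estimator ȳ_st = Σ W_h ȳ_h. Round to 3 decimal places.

ȳ_st ≈ 439.898

N = Σ N_h = 1040. Stratum weights W_h = N_h/N.
ȳ_st = (570·757.6 + 470·54.6) / 1040 = 439.89808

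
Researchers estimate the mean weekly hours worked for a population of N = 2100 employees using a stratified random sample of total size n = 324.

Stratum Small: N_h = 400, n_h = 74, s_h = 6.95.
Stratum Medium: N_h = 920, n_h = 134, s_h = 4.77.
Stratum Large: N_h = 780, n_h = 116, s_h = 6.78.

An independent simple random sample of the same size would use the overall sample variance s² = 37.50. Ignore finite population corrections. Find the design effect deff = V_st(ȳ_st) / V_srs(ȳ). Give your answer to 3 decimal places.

V̂(ȳ_st) = Σ W_h² s_h²/n_h, with W_h = N_h/N and N = 2100:
  stratum Small: (400/2100)²·6.95²/74 = 0.023682
  stratum Medium: (920/2100)²·4.77²/134 = 0.0325888
  stratum Large: (780/2100)²·6.78²/116 = 0.0546704
V_st = 0.110941
V_srs = s²/n = 37.50/324 = 0.115741
deff = V_st / V_srs = 0.110941/0.115741 = 0.9585

deff ≈ 0.959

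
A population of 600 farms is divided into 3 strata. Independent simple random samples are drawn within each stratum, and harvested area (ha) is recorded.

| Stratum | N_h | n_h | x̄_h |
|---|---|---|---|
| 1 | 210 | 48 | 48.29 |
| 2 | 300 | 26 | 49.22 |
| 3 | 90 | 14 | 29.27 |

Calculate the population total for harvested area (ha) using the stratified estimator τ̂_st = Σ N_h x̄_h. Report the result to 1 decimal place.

τ̂_st = Σ N_h x̄_h = 210·48.29 + 300·49.22 + 90·29.27 = 27541.2

τ̂_st ≈ 27541.2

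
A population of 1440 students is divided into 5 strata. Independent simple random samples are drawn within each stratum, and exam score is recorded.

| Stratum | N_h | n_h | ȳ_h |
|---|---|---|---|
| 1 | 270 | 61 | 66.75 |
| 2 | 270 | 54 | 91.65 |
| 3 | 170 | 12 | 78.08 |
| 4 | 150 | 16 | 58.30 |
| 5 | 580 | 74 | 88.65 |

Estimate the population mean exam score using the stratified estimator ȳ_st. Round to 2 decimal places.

ȳ_st ≈ 80.70

N = Σ N_h = 1440. Stratum weights W_h = N_h/N.
ȳ_st = (270·66.75 + 270·91.65 + 170·78.08 + 150·58.30 + 580·88.65) / 1440 = 80.6969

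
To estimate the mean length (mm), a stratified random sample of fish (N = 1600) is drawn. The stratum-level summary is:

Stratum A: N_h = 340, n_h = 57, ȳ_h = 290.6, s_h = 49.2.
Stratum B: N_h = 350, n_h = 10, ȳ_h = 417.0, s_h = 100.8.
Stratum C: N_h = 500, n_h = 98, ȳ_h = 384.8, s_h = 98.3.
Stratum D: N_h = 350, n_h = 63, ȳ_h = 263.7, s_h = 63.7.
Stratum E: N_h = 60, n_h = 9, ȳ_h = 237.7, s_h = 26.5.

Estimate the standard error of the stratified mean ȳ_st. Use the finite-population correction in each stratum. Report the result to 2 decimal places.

V̂(ȳ_st) = Σ W_h² (1 − n_h/N_h) s_h²/n_h, with W_h = N_h/N and N = 1600:
  stratum A: (340/1600)²·(1 − 57/340)·49.2²/57 = 1.59618
  stratum B: (350/1600)²·(1 − 10/350)·100.8²/10 = 47.2311
  stratum C: (500/1600)²·(1 − 98/500)·98.3²/98 = 7.74171
  stratum D: (350/1600)²·(1 − 63/350)·63.7²/63 = 2.52725
  stratum E: (60/1600)²·(1 − 9/60)·26.5²/9 = 0.0932676
V̂(ȳ_st) = 59.1895
SE(ȳ_st) = √59.1895 = 7.69347

SE(ȳ_st) ≈ 7.69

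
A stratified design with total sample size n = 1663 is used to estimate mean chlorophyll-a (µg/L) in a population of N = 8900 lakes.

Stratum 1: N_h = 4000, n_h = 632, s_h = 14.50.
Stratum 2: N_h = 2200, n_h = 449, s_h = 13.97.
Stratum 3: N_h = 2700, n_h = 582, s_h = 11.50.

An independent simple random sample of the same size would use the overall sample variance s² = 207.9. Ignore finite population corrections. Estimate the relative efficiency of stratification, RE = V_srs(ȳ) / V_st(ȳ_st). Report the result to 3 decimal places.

RE ≈ 1.090

V̂(ȳ_st) = Σ W_h² s_h²/n_h, with W_h = N_h/N and N = 8900:
  stratum 1: (4000/8900)²·14.50²/632 = 0.0671984
  stratum 2: (2200/8900)²·13.97²/449 = 0.026559
  stratum 3: (2700/8900)²·11.50²/582 = 0.0209132
V_st = 0.114671
V_srs = s²/n = 207.9/1663 = 0.125015
Relative efficiency = V_srs / V_st = 0.125015/0.114671 = 1.0902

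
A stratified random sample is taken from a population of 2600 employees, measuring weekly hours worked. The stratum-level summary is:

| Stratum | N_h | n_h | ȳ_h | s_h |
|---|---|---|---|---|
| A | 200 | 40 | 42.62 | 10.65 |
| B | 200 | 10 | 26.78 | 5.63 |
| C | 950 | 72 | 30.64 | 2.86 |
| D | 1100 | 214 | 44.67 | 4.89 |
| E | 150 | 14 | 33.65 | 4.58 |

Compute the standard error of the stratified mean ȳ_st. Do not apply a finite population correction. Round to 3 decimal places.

V̂(ȳ_st) = Σ W_h² s_h²/n_h, with W_h = N_h/N and N = 2600:
  stratum A: (200/2600)²·10.65²/40 = 0.0167785
  stratum B: (200/2600)²·5.63²/10 = 0.0187556
  stratum C: (950/2600)²·2.86²/72 = 0.015167
  stratum D: (1100/2600)²·4.89²/214 = 0.0200006
  stratum E: (150/2600)²·4.58²/14 = 0.00498699
V̂(ȳ_st) = 0.0756886
SE(ȳ_st) = √0.0756886 = 0.275116

SE(ȳ_st) ≈ 0.275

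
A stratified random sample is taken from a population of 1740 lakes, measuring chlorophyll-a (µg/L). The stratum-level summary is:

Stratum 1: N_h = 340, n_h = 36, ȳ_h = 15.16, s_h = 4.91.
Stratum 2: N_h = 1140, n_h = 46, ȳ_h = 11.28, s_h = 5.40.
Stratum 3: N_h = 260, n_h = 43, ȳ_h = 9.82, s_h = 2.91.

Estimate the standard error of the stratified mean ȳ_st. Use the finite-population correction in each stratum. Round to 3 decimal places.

SE(ȳ_st) ≈ 0.536

V̂(ȳ_st) = Σ W_h² (1 − n_h/N_h) s_h²/n_h, with W_h = N_h/N and N = 1740:
  stratum 1: (340/1740)²·(1 − 36/340)·4.91²/36 = 0.022862
  stratum 2: (1140/1740)²·(1 − 46/1140)·5.40²/46 = 0.261128
  stratum 3: (260/1740)²·(1 − 43/260)·2.91²/43 = 0.00366988
V̂(ȳ_st) = 0.28766
SE(ȳ_st) = √0.28766 = 0.536339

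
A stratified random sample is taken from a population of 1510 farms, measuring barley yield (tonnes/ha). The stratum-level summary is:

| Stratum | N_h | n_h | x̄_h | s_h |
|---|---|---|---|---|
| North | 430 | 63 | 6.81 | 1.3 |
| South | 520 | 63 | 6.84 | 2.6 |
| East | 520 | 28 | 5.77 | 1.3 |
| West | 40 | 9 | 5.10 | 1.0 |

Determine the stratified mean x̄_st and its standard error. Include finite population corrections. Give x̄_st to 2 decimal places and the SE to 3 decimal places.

x̄_st ≈ 6.42, SE ≈ 0.141

x̄_st = Σ W_h x̄_h = (430·6.81 + 520·6.84 + 520·5.77 + 40·5.10)/1510 = 6.41689
V̂(x̄_st) = Σ W_h² (1 − n_h/N_h) s_h²/n_h, with W_h = N_h/N and N = 1510:
  stratum North: (430/1510)²·(1 − 63/430)·1.3²/63 = 0.00185664
  stratum South: (520/1510)²·(1 − 63/520)·2.6²/63 = 0.0111833
  stratum East: (520/1510)²·(1 − 28/520)·1.3²/28 = 0.00677241
  stratum West: (40/1510)²·(1 − 9/40)·1.0²/9 = 6.04262e-05
V̂(x̄_st) = 0.0198728
SE(x̄_st) = √0.0198728 = 0.140971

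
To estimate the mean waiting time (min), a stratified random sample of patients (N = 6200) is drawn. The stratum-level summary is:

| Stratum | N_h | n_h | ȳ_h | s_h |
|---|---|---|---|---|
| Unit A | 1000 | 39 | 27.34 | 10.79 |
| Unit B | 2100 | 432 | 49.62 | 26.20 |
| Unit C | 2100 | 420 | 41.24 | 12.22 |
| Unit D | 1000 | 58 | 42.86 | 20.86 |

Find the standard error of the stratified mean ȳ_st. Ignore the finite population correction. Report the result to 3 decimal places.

V̂(ȳ_st) = Σ W_h² s_h²/n_h, with W_h = N_h/N and N = 6200:
  stratum Unit A: (1000/6200)²·10.79²/39 = 0.0776596
  stratum Unit B: (2100/6200)²·26.20²/432 = 0.182295
  stratum Unit C: (2100/6200)²·12.22²/420 = 0.0407895
  stratum Unit D: (1000/6200)²·20.86²/58 = 0.195172
V̂(ȳ_st) = 0.495916
SE(ȳ_st) = √0.495916 = 0.704213

SE(ȳ_st) ≈ 0.704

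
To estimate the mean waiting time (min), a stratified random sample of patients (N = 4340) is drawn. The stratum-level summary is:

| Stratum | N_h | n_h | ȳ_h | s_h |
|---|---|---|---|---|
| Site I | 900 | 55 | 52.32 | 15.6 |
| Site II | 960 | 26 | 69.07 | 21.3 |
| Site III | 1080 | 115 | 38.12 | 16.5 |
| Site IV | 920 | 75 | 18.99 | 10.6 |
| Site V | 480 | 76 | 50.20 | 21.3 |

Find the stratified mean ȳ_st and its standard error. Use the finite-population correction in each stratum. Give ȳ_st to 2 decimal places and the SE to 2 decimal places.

ȳ_st = Σ W_h ȳ_h = (900·52.32 + 960·69.07 + 1080·38.12 + 920·18.99 + 480·50.20)/4340 = 45.19161
V̂(ȳ_st) = Σ W_h² (1 − n_h/N_h) s_h²/n_h, with W_h = N_h/N and N = 4340:
  stratum Site I: (900/4340)²·(1 − 55/900)·15.6²/55 = 0.178651
  stratum Site II: (960/4340)²·(1 − 26/960)·21.3²/26 = 0.830662
  stratum Site III: (1080/4340)²·(1 − 115/1080)·16.5²/115 = 0.130991
  stratum Site IV: (920/4340)²·(1 − 75/920)·10.6²/75 = 0.0618323
  stratum Site V: (480/4340)²·(1 − 76/480)·21.3²/76 = 0.0614595
V̂(ȳ_st) = 1.2636
SE(ȳ_st) = √1.2636 = 1.1241

ȳ_st ≈ 45.19, SE ≈ 1.12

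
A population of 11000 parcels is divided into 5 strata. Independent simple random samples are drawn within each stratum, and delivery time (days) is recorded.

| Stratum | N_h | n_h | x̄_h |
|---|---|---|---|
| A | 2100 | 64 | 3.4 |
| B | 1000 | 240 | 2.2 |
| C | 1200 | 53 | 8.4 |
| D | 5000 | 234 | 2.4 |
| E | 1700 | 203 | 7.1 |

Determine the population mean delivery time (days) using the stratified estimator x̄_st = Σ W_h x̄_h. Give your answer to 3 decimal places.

N = Σ N_h = 11000. Stratum weights W_h = N_h/N.
x̄_st = (2100·3.4 + 1000·2.2 + 1200·8.4 + 5000·2.4 + 1700·7.1) / 11000 = 3.95364

x̄_st ≈ 3.954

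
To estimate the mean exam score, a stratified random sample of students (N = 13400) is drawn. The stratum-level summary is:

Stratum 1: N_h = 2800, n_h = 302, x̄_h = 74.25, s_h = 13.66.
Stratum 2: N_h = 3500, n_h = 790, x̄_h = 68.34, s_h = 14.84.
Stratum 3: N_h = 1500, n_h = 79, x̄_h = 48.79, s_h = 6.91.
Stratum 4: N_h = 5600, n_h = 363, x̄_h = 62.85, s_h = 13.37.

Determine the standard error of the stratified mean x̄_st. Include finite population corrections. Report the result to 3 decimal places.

SE(x̄_st) ≈ 0.356

V̂(x̄_st) = Σ W_h² (1 − n_h/N_h) s_h²/n_h, with W_h = N_h/N and N = 13400:
  stratum 1: (2800/13400)²·(1 − 302/2800)·13.66²/302 = 0.0240677
  stratum 2: (3500/13400)²·(1 − 790/3500)·14.84²/790 = 0.0147254
  stratum 3: (1500/13400)²·(1 − 79/1500)·6.91²/79 = 0.00717472
  stratum 4: (5600/13400)²·(1 − 363/5600)·13.37²/363 = 0.0804298
V̂(x̄_st) = 0.126398
SE(x̄_st) = √0.126398 = 0.355525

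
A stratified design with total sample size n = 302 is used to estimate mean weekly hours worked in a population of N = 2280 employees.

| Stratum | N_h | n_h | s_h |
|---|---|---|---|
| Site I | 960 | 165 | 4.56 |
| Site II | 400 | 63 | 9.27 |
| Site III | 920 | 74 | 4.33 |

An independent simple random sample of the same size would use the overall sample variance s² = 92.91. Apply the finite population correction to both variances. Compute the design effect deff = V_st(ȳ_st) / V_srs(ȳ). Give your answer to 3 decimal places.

V̂(ȳ_st) = Σ W_h² (1 − n_h/N_h) s_h²/n_h, with W_h = N_h/N and N = 2280:
  stratum Site I: (960/2280)²·(1 − 165/960)·4.56²/165 = 0.0185018
  stratum Site II: (400/2280)²·(1 − 63/400)·9.27²/63 = 0.0353703
  stratum Site III: (920/2280)²·(1 − 74/920)·4.33²/74 = 0.0379343
V_st = 0.0918065
V_srs = (1 − 302/2280)·92.91/302 = 0.266899
deff = V_st / V_srs = 0.0918065/0.266899 = 0.3440

deff ≈ 0.344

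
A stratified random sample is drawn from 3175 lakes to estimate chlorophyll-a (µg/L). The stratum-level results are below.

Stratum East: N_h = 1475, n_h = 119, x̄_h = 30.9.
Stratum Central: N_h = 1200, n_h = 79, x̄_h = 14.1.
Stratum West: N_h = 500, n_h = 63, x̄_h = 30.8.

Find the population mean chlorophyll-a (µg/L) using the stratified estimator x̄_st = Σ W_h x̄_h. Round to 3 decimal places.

N = Σ N_h = 3175. Stratum weights W_h = N_h/N.
x̄_st = (1475·30.9 + 1200·14.1 + 500·30.8) / 3175 = 24.53465

x̄_st ≈ 24.535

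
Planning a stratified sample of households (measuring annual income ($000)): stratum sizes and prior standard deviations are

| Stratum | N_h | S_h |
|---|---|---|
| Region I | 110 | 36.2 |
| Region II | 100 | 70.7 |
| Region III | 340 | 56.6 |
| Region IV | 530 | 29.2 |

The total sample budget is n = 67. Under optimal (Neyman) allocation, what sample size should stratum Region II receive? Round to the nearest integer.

Neyman allocation: n_h = n · N_h S_h / Σ N_i S_i, with n = 67.
  stratum Region I: N_h·S_h = 110·36.2 = 3982.00
  stratum Region II: N_h·S_h = 100·70.7 = 7070.00
  stratum Region III: N_h·S_h = 340·56.6 = 19244.00
  stratum Region IV: N_h·S_h = 530·29.2 = 15476.00
Σ N_h S_h = 45772.00
n for stratum Region II = 67·7070.00/45772.00 = 10.349 → 10

10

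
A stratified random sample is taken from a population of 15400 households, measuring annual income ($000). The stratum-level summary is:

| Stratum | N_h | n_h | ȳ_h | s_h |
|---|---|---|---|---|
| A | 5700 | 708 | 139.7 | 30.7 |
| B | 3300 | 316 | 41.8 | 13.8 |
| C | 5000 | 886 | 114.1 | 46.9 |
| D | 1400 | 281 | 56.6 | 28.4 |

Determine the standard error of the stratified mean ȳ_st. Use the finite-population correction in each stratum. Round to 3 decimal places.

V̂(ȳ_st) = Σ W_h² (1 − n_h/N_h) s_h²/n_h, with W_h = N_h/N and N = 15400:
  stratum A: (5700/15400)²·(1 − 708/5700)·30.7²/708 = 0.159717
  stratum B: (3300/15400)²·(1 − 316/3300)·13.8²/316 = 0.0250232
  stratum C: (5000/15400)²·(1 − 886/5000)·46.9²/886 = 0.21533
  stratum D: (1400/15400)²·(1 − 281/1400)·28.4²/281 = 0.0189604
V̂(ȳ_st) = 0.419031
SE(ȳ_st) = √0.419031 = 0.647326

SE(ȳ_st) ≈ 0.647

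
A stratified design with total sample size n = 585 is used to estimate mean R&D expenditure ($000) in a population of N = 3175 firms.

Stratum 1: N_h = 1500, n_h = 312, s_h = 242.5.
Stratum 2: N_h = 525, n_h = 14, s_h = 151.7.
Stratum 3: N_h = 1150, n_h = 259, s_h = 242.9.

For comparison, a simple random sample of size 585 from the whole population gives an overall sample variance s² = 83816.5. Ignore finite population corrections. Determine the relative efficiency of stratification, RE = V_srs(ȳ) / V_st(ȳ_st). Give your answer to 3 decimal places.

RE ≈ 1.226

V̂(ȳ_st) = Σ W_h² s_h²/n_h, with W_h = N_h/N and N = 3175:
  stratum 1: (1500/3175)²·242.5²/312 = 42.0692
  stratum 2: (525/3175)²·151.7²/14 = 44.9443
  stratum 3: (1150/3175)²·242.9²/259 = 29.8857
V_st = 116.899
V_srs = s²/n = 83816.5/585 = 143.276
Relative efficiency = V_srs / V_st = 143.276/116.899 = 1.2256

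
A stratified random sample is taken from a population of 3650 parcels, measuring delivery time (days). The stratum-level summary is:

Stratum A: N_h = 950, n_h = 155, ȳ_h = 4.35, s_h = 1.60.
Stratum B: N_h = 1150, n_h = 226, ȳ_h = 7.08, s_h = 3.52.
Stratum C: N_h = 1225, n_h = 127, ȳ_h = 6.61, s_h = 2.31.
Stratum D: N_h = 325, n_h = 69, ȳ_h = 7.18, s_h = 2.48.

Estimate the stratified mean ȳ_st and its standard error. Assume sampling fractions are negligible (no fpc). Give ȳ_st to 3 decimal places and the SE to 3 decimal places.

ȳ_st ≈ 6.221, SE ≈ 0.110

ȳ_st = Σ W_h ȳ_h = (950·4.35 + 1150·7.08 + 1225·6.61 + 325·7.18)/3650 = 6.22062
V̂(ȳ_st) = Σ W_h² s_h²/n_h, with W_h = N_h/N and N = 3650:
  stratum A: (950/3650)²·1.60²/155 = 0.00111884
  stratum B: (1150/3650)²·3.52²/226 = 0.00544235
  stratum C: (1225/3650)²·2.31²/127 = 0.00473268
  stratum D: (325/3650)²·2.48²/69 = 0.0007067
V̂(ȳ_st) = 0.0120006
SE(ȳ_st) = √0.0120006 = 0.109547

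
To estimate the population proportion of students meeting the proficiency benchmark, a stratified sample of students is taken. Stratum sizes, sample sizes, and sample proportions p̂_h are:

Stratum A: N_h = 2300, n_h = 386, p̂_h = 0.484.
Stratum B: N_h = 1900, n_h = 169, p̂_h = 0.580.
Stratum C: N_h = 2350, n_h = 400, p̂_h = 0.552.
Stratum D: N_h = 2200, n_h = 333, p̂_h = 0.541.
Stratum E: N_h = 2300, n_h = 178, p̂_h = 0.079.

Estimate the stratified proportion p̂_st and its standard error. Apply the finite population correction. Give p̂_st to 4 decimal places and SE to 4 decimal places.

N = 11050; stratum weights W_h = N_h/N.
p̂_st = Σ W_h p̂_h = (2300·0.484 + 1900·0.580 + 2350·0.552 + 2200·0.541 + 2300·0.079)/11050 = 0.44202
V̂(p̂_st) = Σ W_h² (1 − n_h/N_h) p̂_h(1−p̂_h)/(n_h−1):
  stratum A: (2300/11050)²·(1 − 386/2300)·0.484·0.516/385 = 2.33873e-05
  stratum B: (1900/11050)²·(1 − 169/1900)·0.580·0.420/168 = 3.90566e-05
  stratum C: (2350/11050)²·(1 − 400/2350)·0.552·0.448/399 = 2.32607e-05
  stratum D: (2200/11050)²·(1 − 333/2200)·0.541·0.459/332 = 2.51602e-05
  stratum E: (2300/11050)²·(1 − 178/2300)·0.079·0.921/177 = 1.64309e-05
V̂(p̂_st) = 0.000127296; SE = √V̂ = 0.0112825

p̂_st ≈ 0.4420, SE ≈ 0.0113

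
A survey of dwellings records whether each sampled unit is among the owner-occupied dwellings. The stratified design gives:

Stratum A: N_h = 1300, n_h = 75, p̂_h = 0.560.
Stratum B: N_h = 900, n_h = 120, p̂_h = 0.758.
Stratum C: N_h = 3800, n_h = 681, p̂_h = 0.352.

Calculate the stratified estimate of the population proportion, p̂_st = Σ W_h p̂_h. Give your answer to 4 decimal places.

N = 6000; stratum weights W_h = N_h/N.
p̂_st = Σ W_h p̂_h = (1300·0.560 + 900·0.758 + 3800·0.352)/6000 = 0.45797

p̂_st ≈ 0.4580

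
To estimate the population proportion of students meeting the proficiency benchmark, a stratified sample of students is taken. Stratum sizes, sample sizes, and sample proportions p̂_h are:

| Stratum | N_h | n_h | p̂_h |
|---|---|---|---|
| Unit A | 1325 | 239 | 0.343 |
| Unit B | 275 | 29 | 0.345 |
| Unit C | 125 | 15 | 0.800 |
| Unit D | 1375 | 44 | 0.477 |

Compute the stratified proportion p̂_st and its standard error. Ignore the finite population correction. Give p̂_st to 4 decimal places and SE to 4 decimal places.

N = 3100; stratum weights W_h = N_h/N.
p̂_st = Σ W_h p̂_h = (1325·0.343 + 275·0.345 + 125·0.800 + 1375·0.477)/3100 = 0.42104
V̂(p̂_st) = Σ W_h² p̂_h(1−p̂_h)/(n_h−1):
  stratum Unit A: (1325/3100)²·0.343·0.657/238 = 0.000172978
  stratum Unit B: (275/3100)²·0.345·0.655/28 = 6.35103e-05
  stratum Unit C: (125/3100)²·0.800·0.200/14 = 1.85818e-05
  stratum Unit D: (1375/3100)²·0.477·0.523/43 = 0.00114139
V̂(p̂_st) = 0.00139646; SE = √V̂ = 0.0373692

p̂_st ≈ 0.4210, SE ≈ 0.0374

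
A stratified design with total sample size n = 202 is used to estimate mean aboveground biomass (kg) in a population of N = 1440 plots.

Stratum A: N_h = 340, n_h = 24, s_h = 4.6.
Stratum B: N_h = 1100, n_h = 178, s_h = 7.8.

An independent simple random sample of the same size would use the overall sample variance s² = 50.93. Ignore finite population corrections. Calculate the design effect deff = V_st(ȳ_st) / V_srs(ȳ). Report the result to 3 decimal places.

V̂(ȳ_st) = Σ W_h² s_h²/n_h, with W_h = N_h/N and N = 1440:
  stratum A: (340/1440)²·4.6²/24 = 0.0491516
  stratum B: (1100/1440)²·7.8²/178 = 0.199448
V_st = 0.2486
V_srs = s²/n = 50.93/202 = 0.252129
deff = V_st / V_srs = 0.2486/0.252129 = 0.9860

deff ≈ 0.986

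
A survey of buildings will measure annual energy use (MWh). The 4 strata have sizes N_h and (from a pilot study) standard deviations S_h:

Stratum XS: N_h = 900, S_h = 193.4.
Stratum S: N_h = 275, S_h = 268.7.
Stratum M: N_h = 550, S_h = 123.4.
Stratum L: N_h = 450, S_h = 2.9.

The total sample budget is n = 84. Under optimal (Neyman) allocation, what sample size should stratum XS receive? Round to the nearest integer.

Neyman allocation: n_h = n · N_h S_h / Σ N_i S_i, with n = 84.
  stratum XS: N_h·S_h = 900·193.4 = 174060.00
  stratum S: N_h·S_h = 275·268.7 = 73892.50
  stratum M: N_h·S_h = 550·123.4 = 67870.00
  stratum L: N_h·S_h = 450·2.9 = 1305.00
Σ N_h S_h = 317127.50
n for stratum XS = 84·174060.00/317127.50 = 46.105 → 46

46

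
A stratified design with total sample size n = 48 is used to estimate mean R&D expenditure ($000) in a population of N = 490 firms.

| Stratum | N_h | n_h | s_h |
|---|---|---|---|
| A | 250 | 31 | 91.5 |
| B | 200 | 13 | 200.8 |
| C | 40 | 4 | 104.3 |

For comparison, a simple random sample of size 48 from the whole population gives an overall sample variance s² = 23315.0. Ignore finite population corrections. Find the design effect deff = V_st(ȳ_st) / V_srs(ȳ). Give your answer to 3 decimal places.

V̂(ȳ_st) = Σ W_h² s_h²/n_h, with W_h = N_h/N and N = 490:
  stratum A: (250/490)²·91.5²/31 = 70.3021
  stratum B: (200/490)²·200.8²/13 = 516.716
  stratum C: (40/490)²·104.3²/4 = 18.1233
V_st = 605.141
V_srs = s²/n = 23315.0/48 = 485.729
deff = V_st / V_srs = 605.141/485.729 = 1.2458

deff ≈ 1.246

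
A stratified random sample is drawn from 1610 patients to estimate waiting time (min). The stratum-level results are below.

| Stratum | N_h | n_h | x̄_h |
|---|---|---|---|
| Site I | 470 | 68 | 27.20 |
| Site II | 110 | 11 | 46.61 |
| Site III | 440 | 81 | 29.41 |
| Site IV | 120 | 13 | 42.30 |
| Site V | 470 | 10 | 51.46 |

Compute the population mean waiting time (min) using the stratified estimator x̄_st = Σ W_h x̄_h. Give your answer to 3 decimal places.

x̄_st ≈ 37.338

N = Σ N_h = 1610. Stratum weights W_h = N_h/N.
x̄_st = (470·27.20 + 110·46.61 + 440·29.41 + 120·42.30 + 470·51.46) / 1610 = 37.33770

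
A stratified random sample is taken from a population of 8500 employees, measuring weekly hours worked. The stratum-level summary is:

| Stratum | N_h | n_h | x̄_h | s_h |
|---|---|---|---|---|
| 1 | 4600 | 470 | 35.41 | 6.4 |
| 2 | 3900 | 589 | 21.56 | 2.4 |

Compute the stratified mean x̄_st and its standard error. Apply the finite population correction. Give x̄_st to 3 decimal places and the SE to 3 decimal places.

x̄_st ≈ 29.055, SE ≈ 0.157

x̄_st = Σ W_h x̄_h = (4600·35.41 + 3900·21.56)/8500 = 29.05529
V̂(x̄_st) = Σ W_h² (1 − n_h/N_h) s_h²/n_h, with W_h = N_h/N and N = 8500:
  stratum 1: (4600/8500)²·(1 − 470/4600)·6.4²/470 = 0.0229156
  stratum 2: (3900/8500)²·(1 − 589/3900)·2.4²/589 = 0.00174781
V̂(x̄_st) = 0.0246635
SE(x̄_st) = √0.0246635 = 0.157046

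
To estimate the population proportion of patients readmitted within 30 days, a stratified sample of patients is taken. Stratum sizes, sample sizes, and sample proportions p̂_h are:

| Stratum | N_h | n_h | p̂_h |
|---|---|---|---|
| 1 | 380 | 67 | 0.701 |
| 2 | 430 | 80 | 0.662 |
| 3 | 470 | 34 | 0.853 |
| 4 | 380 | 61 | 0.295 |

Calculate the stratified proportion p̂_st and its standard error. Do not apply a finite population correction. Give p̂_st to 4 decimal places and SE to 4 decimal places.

N = 1660; stratum weights W_h = N_h/N.
p̂_st = Σ W_h p̂_h = (380·0.701 + 430·0.662 + 470·0.853 + 380·0.295)/1660 = 0.64099
V̂(p̂_st) = Σ W_h² p̂_h(1−p̂_h)/(n_h−1):
  stratum 1: (380/1660)²·0.701·0.299/66 = 0.000166416
  stratum 2: (430/1660)²·0.662·0.338/79 = 0.00019005
  stratum 3: (470/1660)²·0.853·0.147/33 = 0.000304601
  stratum 4: (380/1660)²·0.295·0.705/60 = 0.00018164
V̂(p̂_st) = 0.000842708; SE = √V̂ = 0.0290294

p̂_st ≈ 0.6410, SE ≈ 0.0290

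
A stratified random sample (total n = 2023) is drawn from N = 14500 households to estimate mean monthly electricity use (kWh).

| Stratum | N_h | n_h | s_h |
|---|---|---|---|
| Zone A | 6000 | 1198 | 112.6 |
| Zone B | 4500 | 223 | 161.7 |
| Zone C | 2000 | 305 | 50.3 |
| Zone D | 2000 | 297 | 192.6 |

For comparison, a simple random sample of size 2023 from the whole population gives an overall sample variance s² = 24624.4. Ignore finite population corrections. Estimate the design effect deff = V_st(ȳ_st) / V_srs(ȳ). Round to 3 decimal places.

V̂(ȳ_st) = Σ W_h² s_h²/n_h, with W_h = N_h/N and N = 14500:
  stratum Zone A: (6000/14500)²·112.6²/1198 = 1.81212
  stratum Zone B: (4500/14500)²·161.7²/223 = 11.2929
  stratum Zone C: (2000/14500)²·50.3²/305 = 0.157819
  stratum Zone D: (2000/14500)²·192.6²/297 = 2.37618
V_st = 15.639
V_srs = s²/n = 24624.4/2023 = 12.1722
deff = V_st / V_srs = 15.639/12.1722 = 1.2848

deff ≈ 1.285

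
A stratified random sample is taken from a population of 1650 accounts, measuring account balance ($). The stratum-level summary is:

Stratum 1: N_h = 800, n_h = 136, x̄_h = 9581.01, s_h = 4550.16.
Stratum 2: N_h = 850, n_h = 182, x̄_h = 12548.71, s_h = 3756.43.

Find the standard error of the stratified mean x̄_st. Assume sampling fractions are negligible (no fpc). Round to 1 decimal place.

SE(x̄_st) ≈ 237.4

V̂(x̄_st) = Σ W_h² s_h²/n_h, with W_h = N_h/N and N = 1650:
  stratum 1: (800/1650)²·4550.16²/136 = 35787.1
  stratum 2: (850/1650)²·3756.43²/182 = 20575.4
V̂(x̄_st) = 56362.5
SE(x̄_st) = √56362.5 = 237.408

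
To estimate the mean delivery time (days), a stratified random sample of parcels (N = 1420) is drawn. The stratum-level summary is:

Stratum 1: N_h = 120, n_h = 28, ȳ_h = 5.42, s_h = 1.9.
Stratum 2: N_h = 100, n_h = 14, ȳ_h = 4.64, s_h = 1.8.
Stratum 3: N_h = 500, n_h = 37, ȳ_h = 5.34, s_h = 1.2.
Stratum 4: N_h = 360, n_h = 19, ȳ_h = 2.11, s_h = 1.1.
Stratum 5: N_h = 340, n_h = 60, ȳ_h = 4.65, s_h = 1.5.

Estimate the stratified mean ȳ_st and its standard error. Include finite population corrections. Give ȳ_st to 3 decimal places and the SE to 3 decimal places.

ȳ_st ≈ 4.313, SE ≈ 0.109

ȳ_st = Σ W_h ȳ_h = (120·5.42 + 100·4.64 + 500·5.34 + 360·2.11 + 340·4.65)/1420 = 4.31338
V̂(ȳ_st) = Σ W_h² (1 − n_h/N_h) s_h²/n_h, with W_h = N_h/N and N = 1420:
  stratum 1: (120/1420)²·(1 − 28/120)·1.9²/28 = 0.000705897
  stratum 2: (100/1420)²·(1 − 14/100)·1.8²/14 = 0.000987049
  stratum 3: (500/1420)²·(1 − 37/500)·1.2²/37 = 0.00446823
  stratum 4: (360/1420)²·(1 − 19/360)·1.1²/19 = 0.00387714
  stratum 5: (340/1420)²·(1 − 60/340)·1.5²/60 = 0.00177048
V̂(ȳ_st) = 0.0118088
SE(ȳ_st) = √0.0118088 = 0.108668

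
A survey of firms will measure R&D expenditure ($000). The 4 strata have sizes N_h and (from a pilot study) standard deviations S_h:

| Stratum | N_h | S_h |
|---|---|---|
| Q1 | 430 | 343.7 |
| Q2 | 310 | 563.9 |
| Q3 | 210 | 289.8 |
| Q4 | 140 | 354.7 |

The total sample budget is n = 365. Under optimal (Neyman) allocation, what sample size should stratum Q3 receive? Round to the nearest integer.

51

Neyman allocation: n_h = n · N_h S_h / Σ N_i S_i, with n = 365.
  stratum Q1: N_h·S_h = 430·343.7 = 147791.00
  stratum Q2: N_h·S_h = 310·563.9 = 174809.00
  stratum Q3: N_h·S_h = 210·289.8 = 60858.00
  stratum Q4: N_h·S_h = 140·354.7 = 49658.00
Σ N_h S_h = 433116.00
n for stratum Q3 = 365·60858.00/433116.00 = 51.287 → 51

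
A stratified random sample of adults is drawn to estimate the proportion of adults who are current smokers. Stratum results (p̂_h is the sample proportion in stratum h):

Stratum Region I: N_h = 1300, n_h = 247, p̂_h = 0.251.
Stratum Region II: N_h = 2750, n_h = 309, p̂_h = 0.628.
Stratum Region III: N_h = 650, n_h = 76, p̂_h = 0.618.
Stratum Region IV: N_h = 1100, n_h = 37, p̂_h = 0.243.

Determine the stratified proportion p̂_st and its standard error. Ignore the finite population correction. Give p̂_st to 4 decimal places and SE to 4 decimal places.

N = 5800; stratum weights W_h = N_h/N.
p̂_st = Σ W_h p̂_h = (1300·0.251 + 2750·0.628 + 650·0.618 + 1100·0.243)/5800 = 0.46936
V̂(p̂_st) = Σ W_h² p̂_h(1−p̂_h)/(n_h−1):
  stratum Region I: (1300/5800)²·0.251·0.749/246 = 3.83929e-05
  stratum Region II: (2750/5800)²·0.628·0.372/308 = 0.000170514
  stratum Region III: (650/5800)²·0.618·0.382/75 = 3.95331e-05
  stratum Region IV: (1100/5800)²·0.243·0.757/36 = 0.000183793
V̂(p̂_st) = 0.000432234; SE = √V̂ = 0.0207902

p̂_st ≈ 0.4694, SE ≈ 0.0208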